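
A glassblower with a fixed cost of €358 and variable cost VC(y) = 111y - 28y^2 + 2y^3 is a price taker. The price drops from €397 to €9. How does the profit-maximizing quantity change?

MC = 111 - 56y + 6y^2; the shutdown threshold is min AVC = €13 (at y = 7).
With P = €397 above the shutdown price, P = MC gives y = 13.
At P = €9 < min AVC = €13, price no longer covers variable cost at any output, so the firm shuts down: y = 0.

Output falls from 13 to 0 (the firm shuts down)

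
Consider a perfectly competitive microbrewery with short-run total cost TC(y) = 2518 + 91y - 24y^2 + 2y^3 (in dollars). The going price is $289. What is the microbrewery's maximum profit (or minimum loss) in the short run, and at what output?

AVC = 91 - 24y + 2y^2; min AVC = $19 at y = 6. Since P = $289 ≥ min AVC, the firm produces.
With MC = 91 - 48y + 6y^2, P = MC on the upward-sloping part at y* = 11.
TR = 289·11 = 3179. TC = 2518 + 759 = 3277. Profit = 3179 − 3277 = -$98.
Shutting down would mean losing the fixed cost of $2518, so operating at a loss of $98 is better by $2420.

Profit = -$98 at y = 11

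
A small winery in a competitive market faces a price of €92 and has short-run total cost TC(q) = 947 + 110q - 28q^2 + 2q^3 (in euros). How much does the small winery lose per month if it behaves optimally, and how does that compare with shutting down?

AVC = 110 - 28q + 2q^2; min AVC = €12 at q = 7. Since P = €92 ≥ min AVC, the firm produces.
MC = 110 - 56q + 6q^2. Setting P = MC and taking the root on the rising branch gives q* = 9.
TR = 92·9 = 828. TC = 947 + 180 = 1127. Profit = 828 − 1127 = -€299.
That loss of €299 beats the €947 the firm would lose by shutting down; producing recovers €648 of fixed cost.

Profit = -€299 at q = 9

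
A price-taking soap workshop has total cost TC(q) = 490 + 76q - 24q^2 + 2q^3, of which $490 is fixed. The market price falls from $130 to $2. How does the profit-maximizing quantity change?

AVC = 76 - 24q + 2q^2, minimized at q = 6 where min AVC = $4. MC = 76 - 48q + 6q^2.
With P = $130 above the shutdown price, P = MC gives q = 9.
At P = $2 < min AVC = $4, price no longer covers variable cost at any output, so the firm shuts down: q = 0.

Output falls from 9 to 0 (the firm shuts down)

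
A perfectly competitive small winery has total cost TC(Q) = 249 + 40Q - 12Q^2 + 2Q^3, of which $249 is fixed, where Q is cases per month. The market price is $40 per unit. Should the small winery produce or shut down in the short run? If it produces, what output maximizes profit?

Produce at Q = 4

From TC, MC = TC'(Q) = 40 - 24Q + 6Q^2 and AVC = VC/Q = 40 - 12Q + 2Q^2.
AVC is minimized where dAVC/dQ = -12 + 4Q = 0, at Q = 3; min AVC = 40 - 12·3 + 2·3^2 = $22.
P = $40 exceeds min AVC = $22, so the firm stays open.
Set P = MC: 40 = 40 - 24Q + 6Q^2 → -24Q + 6Q^2 = 0. The roots are Q = 0 and Q = 4; the profit-maximizing output is on the rising part of MC, so Q* = 4.
Check: AVC at Q = 4 is $24 ≤ P, so revenue covers variable cost.
Profit = P·Q − TC = 40·4 − 345 = -$185, a loss, but smaller than the $249 fixed cost the firm would lose by shutting down.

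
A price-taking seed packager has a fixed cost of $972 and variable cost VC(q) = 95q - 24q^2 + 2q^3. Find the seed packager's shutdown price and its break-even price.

Shutdown price = min AVC. AVC = 95 - 24q + 2q^2, with vertex at q = 6 and minimum $23.
ATC = 972/q + 95 - 24q + 2q^2. Setting dATC/dq = −972/q^2 − 24 + 4q = 0 gives q = 9 (since 4·9^3 − 24·9^2 = 972).
min ATC = 972/9 + 95 − 24·9 + 2·9^2 = $149. That is the break-even price.
For $23 ≤ P < $149 the firm produces at a loss; below $23 it shuts down.

Shutdown price = $23; break-even price = $149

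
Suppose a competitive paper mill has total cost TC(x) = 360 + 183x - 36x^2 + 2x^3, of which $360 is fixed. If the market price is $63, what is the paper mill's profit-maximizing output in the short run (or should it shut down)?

Produce at x = 10

Strip out fixed cost: VC = 183x - 36x^2 + 2x^3. Then AVC = 183 - 36x + 2x^2 and MC = 183 - 72x + 6x^2.
The AVC parabola has its vertex at x = 36/4 = 9, where AVC = 183 - 36·9 + 2·9^2 = $21.
Since P = $63 ≥ min AVC = $21, price covers variable cost and the firm should produce.
Set P = MC: 63 = 183 - 72x + 6x^2 → 120 - 72x + 6x^2 = 0. The roots are x = 2 and x = 10; the profit-maximizing output is on the rising part of MC, so x* = 10.
Check: AVC at x = 10 is $23 ≤ P, so revenue covers variable cost.
Profit = P·x − TC = 63·10 − 590 = $40.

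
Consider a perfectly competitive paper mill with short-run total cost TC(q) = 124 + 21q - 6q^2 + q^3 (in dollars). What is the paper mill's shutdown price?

$12 per unit

The firm shuts down when price falls below the minimum of average variable cost. AVC = VC/q = 21 - 6q + q^2.
dAVC/dq = -6 + 2q = 0 gives q = 3. min AVC = 21 - 6·3 + 3^2 = 12.
For P < $12 the firm produces nothing.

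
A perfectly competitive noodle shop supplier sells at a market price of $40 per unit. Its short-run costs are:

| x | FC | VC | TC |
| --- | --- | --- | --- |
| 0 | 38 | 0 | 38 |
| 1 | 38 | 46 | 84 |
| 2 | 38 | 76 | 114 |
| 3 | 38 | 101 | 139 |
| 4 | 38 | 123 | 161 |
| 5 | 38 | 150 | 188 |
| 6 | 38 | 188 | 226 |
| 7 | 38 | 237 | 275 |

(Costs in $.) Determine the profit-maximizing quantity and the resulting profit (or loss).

x = 6; profit = $14

Profit at each row (π = 40x − TC): x=0: -38; x=1: -44; x=2: -34; x=3: -19; x=4: -1; x=5: 12; x=6: 14; x=7: 5.
Profit is maximized at x = 6. AVC there is 188/6 = $31.33 ≤ P, so producing beats shutting down (which would give -$38).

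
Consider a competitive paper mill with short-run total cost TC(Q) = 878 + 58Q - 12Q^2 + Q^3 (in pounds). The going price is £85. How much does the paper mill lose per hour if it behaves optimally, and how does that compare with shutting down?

AVC = 58 - 12Q + Q^2 has its minimum £22 at Q = 6; price £85 clears that bar, so the firm operates.
MC = 58 - 24Q + 3Q^2. Setting P = MC and taking the root on the rising branch gives Q* = 9.
TR = 85·9 = 765. TC = 878 + 279 = 1157. Profit = 765 − 1157 = -£392.
Shutting down would mean losing the fixed cost of £878, so operating at a loss of £392 is better by £486.

Profit = -£392 at Q = 9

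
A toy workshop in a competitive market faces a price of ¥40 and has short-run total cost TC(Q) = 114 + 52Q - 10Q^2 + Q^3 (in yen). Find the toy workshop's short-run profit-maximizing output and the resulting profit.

Profit = -¥42 at Q = 6

AVC = 52 - 10Q + Q^2; min AVC = ¥27 at Q = 5. Since P = ¥40 ≥ min AVC, the firm produces.
MC = 52 - 20Q + 3Q^2. Setting P = MC and taking the root on the rising branch gives Q* = 6.
TR = 40·6 = 240. TC = 114 + 168 = 282. Profit = 240 − 282 = -¥42.
By producing, the firm covers all variable cost plus ¥72 of fixed cost; shutting down would lose the full ¥114.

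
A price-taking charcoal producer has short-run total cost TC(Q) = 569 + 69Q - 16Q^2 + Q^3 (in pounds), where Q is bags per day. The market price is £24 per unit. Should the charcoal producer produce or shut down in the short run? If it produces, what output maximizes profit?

Produce at Q = 9

From TC, MC = TC'(Q) = 69 - 32Q + 3Q^2 and AVC = VC/Q = 69 - 16Q + Q^2.
The AVC parabola has its vertex at Q = 16/2 = 8, where AVC = 69 - 16·8 + 8^2 = £5.
P = £24 exceeds min AVC = £5, so the firm stays open.
Set P = MC: 24 = 69 - 32Q + 3Q^2 → 45 - 32Q + 3Q^2 = 0. The roots are Q = 5/3 and Q = 9; the profit-maximizing output is on the rising part of MC, so Q* = 9.
Check: AVC at Q = 9 is £6 ≤ P, so revenue covers variable cost.
Profit = P·Q − TC = 24·9 − 623 = -£407, a loss, but smaller than the £569 fixed cost the firm would lose by shutting down.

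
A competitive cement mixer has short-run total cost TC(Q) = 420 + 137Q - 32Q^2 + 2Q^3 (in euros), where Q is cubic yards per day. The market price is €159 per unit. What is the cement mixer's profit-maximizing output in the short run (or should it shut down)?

Produce at Q = 11

Variable cost is VC = 137Q - 32Q^2 + 2Q^3, so AVC = VC/Q = 137 - 32Q + 2Q^2 and MC = dTC/dQ = 137 - 64Q + 6Q^2.
The AVC parabola has its vertex at Q = 32/4 = 8, where AVC = 137 - 32·8 + 2·8^2 = €9.
Since P = €159 ≥ min AVC = €9, price covers variable cost and the firm should produce.
Set P = MC: 159 = 137 - 64Q + 6Q^2 → -22 - 64Q + 6Q^2 = 0. The roots are Q = -1/3 and Q = 11; the profit-maximizing output is on the rising part of MC, so Q* = 11.
Check: AVC at Q = 11 is €27 ≤ P, so revenue covers variable cost.
Profit = P·Q − TC = 159·11 − 717 = €1032.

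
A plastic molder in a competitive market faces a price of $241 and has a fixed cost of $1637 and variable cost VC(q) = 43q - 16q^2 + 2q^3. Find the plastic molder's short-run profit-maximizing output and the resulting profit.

AVC = 43 - 16q + 2q^2; min AVC = $11 at q = 4. Since P = $241 ≥ min AVC, the firm produces.
MC = 43 - 32q + 6q^2. Setting P = MC and taking the root on the rising branch gives q* = 9.
TR = 241·9 = 2169. TC = 1637 + 549 = 2186. Profit = 2169 − 2186 = -$17.
That loss of $17 beats the $1637 the firm would lose by shutting down; producing recovers $1620 of fixed cost.

Profit = -$17 at q = 9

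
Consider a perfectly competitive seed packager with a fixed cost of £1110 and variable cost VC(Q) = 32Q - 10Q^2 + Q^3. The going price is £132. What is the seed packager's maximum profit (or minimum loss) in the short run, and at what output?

AVC = 32 - 10Q + Q^2 has its minimum £7 at Q = 5; price £132 clears that bar, so the firm operates.
MC = 32 - 20Q + 3Q^2. Setting P = MC and taking the root on the rising branch gives Q* = 10.
TR = 132·10 = 1320. TC = 1110 + 320 = 1430. Profit = 1320 − 1430 = -£110.
Shutting down would mean losing the fixed cost of £1110, so operating at a loss of £110 is better by £1000.

Profit = -£110 at Q = 10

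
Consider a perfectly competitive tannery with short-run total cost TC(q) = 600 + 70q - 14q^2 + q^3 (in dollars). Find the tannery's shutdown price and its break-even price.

Shutdown price = $21; break-even price = $90

AVC = 70 - 14q + q^2; minimized at q = 7, giving min AVC = $21. That is the shutdown price.
ATC = 600/q + 70 - 14q + q^2. Setting dATC/dq = −600/q^2 − 14 + 2q = 0 gives q = 10 (since 2·10^3 − 14·10^2 = 600).
min ATC = 600/10 + 70 − 14·10 + 10^2 = $90. That is the break-even price.
Between these two prices the firm operates at a loss; above $90 it earns a profit.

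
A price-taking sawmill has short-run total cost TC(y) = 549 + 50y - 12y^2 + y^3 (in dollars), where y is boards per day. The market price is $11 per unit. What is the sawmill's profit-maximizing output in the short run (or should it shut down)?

Shut down

Strip out fixed cost: VC = 50y - 12y^2 + y^3. Then AVC = 50 - 12y + y^2 and MC = 50 - 24y + 3y^2.
AVC hits its minimum where MC = AVC, at y = 6, giving min AVC = 50 - 12·6 + 6^2 = $14.
P = $11 lies below min AVC = $14; no output level covers variable cost.
The firm minimizes its loss by shutting down and losing only its fixed cost of $549.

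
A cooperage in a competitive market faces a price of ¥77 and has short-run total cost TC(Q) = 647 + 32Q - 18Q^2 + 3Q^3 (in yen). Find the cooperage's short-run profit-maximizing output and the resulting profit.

Profit = -¥347 at Q = 5

AVC = 32 - 18Q + 3Q^2; min AVC = ¥5 at Q = 3. Since P = ¥77 ≥ min AVC, the firm produces.
With MC = 32 - 36Q + 9Q^2, P = MC on the upward-sloping part at Q* = 5.
TR = 77·5 = 385. TC = 647 + 85 = 732. Profit = 385 − 732 = -¥347.
By producing, the firm covers all variable cost plus ¥300 of fixed cost; shutting down would lose the full ¥647.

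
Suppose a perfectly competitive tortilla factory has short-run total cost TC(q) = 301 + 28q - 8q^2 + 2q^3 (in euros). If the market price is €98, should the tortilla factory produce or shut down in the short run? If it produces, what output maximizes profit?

Produce at q = 5

Strip out fixed cost: VC = 28q - 8q^2 + 2q^3. Then AVC = 28 - 8q + 2q^2 and MC = 28 - 16q + 6q^2.
AVC hits its minimum where MC = AVC, at q = 2, giving min AVC = 28 - 8·2 + 2·2^2 = €20.
P = €98 exceeds min AVC = €20, so the firm stays open.
Set P = MC: 98 = 28 - 16q + 6q^2 → -70 - 16q + 6q^2 = 0. The roots are q = -7/3 and q = 5; the profit-maximizing output is on the rising part of MC, so q* = 5.
Check: AVC at q = 5 is €38 ≤ P, so revenue covers variable cost.
Profit = P·q − TC = 98·5 − 491 = -€1, a loss, but smaller than the €301 fixed cost the firm would lose by shutting down.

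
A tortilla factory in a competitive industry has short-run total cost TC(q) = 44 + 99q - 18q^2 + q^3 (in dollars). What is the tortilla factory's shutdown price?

$18 per unit

The firm shuts down when price falls below the minimum of average variable cost. AVC = VC/q = 99 - 18q + q^2.
At the minimum of AVC, MC = AVC. MC = 99 - 36q + 3q^2; setting MC = AVC gives 2q^2 - 18q = 0, so q = 9. min AVC = 18.
For P < $18 the firm produces nothing.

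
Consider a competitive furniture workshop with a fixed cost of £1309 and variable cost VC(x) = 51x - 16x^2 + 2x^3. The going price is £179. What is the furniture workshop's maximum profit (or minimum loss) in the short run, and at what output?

AVC = 51 - 16x + 2x^2 has its minimum £19 at x = 4; price £179 clears that bar, so the firm operates.
With MC = 51 - 32x + 6x^2, P = MC on the upward-sloping part at x* = 8.
TR = 179·8 = 1432. TC = 1309 + 408 = 1717. Profit = 1432 − 1717 = -£285.
By producing, the firm covers all variable cost plus £1024 of fixed cost; shutting down would lose the full £1309.

Profit = -£285 at x = 8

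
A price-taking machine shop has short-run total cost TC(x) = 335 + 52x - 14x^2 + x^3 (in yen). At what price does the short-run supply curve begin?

¥3 per unit

The firm shuts down when price falls below the minimum of average variable cost. AVC = VC/x = 52 - 14x + x^2.
At the minimum of AVC, MC = AVC. MC = 52 - 28x + 3x^2; setting MC = AVC gives 2x^2 - 14x = 0, so x = 7. min AVC = 3.
So the shutdown price is ¥3.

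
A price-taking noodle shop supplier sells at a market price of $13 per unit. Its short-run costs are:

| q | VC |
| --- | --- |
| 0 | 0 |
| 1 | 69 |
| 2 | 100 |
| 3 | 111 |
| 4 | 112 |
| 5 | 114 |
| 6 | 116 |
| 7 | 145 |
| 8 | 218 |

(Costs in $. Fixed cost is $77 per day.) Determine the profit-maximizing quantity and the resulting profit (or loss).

q = 0 (shut down); profit = -$77

Compute π = P·q − TC at each output: q=0: -77; q=1: -133; q=2: -151; q=3: -149; q=4: -137; q=5: -126; q=6: -115; q=7: -131; q=8: -191.
Profit is highest at q = 0. Equivalently, the lowest AVC in the table is 116/6 ≈ $19.33 at q = 6, and P = $13 falls below it — price never covers variable cost, so the firm shuts down and loses only its fixed cost.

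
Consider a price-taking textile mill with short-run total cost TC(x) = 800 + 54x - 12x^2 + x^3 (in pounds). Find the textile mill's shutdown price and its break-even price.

Shutdown price = £18; break-even price = £114

AVC = 54 - 12x + x^2; minimized at x = 6, giving min AVC = £18. That is the shutdown price.
ATC = 800/x + 54 - 12x + x^2. Setting dATC/dx = −800/x^2 − 12 + 2x = 0 gives x = 10 (since 2·10^3 − 12·10^2 = 800).
min ATC = 800/10 + 54 − 12·10 + 10^2 = £114. That is the break-even price.
For £18 ≤ P < £114 the firm produces at a loss; below £18 it shuts down.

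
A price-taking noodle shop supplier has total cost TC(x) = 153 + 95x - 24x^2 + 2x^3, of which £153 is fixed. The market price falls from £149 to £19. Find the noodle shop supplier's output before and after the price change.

Output falls from 9 to 0 (the firm shuts down)

AVC = 95 - 24x + 2x^2, minimized at x = 6 where min AVC = £23. MC = 95 - 48x + 6x^2.
At P = £149 ≥ min AVC, set P = MC on the rising branch: x = 9.
At P = £19 < min AVC = £23, price no longer covers variable cost at any output, so the firm shuts down: x = 0.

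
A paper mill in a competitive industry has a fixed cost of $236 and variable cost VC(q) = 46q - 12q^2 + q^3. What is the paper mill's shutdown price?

The shutdown price is the minimum of AVC. VC = 46q - 12q^2 + q^3, so AVC = 46 - 12q + q^2.
dAVC/dq = -12 + 2q = 0 gives q = 6. min AVC = 46 - 12·6 + 6^2 = 10.
So the shutdown price is $10.

$10 per unit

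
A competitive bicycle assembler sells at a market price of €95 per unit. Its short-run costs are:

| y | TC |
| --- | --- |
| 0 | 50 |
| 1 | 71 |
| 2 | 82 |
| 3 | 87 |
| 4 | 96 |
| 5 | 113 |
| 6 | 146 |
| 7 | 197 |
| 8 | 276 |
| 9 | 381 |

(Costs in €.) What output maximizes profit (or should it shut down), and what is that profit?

y = 8; profit = €484

Profit at each row (π = 95y − TC): y=0: -50; y=1: 24; y=2: 108; y=3: 198; y=4: 284; y=5: 362; y=6: 424; y=7: 468; y=8: 484; y=9: 474.
Profit is maximized at y = 8. AVC there is 226/8 = €28.25 ≤ P, so producing beats shutting down (which would give -€50).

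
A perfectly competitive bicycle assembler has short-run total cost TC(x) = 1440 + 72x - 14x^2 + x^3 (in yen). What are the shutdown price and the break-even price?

Shutdown price = ¥23; break-even price = ¥168

AVC = 72 - 14x + x^2; minimized at x = 7, giving min AVC = ¥23. That is the shutdown price.
ATC = 1440/x + 72 - 14x + x^2. Setting dATC/dx = −1440/x^2 − 14 + 2x = 0 gives x = 12 (since 2·12^3 − 14·12^2 = 1440).
min ATC = 1440/12 + 72 − 14·12 + 12^2 = ¥168. That is the break-even price.
Between these two prices the firm operates at a loss; above ¥168 it earns a profit.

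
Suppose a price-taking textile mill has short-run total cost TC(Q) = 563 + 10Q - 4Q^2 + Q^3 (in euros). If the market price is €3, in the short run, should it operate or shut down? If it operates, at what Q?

From TC, MC = TC'(Q) = 10 - 8Q + 3Q^2 and AVC = VC/Q = 10 - 4Q + Q^2.
AVC hits its minimum where MC = AVC, at Q = 2, giving min AVC = 10 - 4·2 + 2^2 = €6.
Since P = €3 < min AVC = €6, price fails to cover variable cost at any output.
The firm minimizes its loss by shutting down and losing only its fixed cost of €563.

Shut down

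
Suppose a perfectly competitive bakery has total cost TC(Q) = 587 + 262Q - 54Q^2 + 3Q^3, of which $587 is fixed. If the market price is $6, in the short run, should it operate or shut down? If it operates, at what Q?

Variable cost is VC = 262Q - 54Q^2 + 3Q^3, so AVC = VC/Q = 262 - 54Q + 3Q^2 and MC = dTC/dQ = 262 - 108Q + 9Q^2.
The AVC parabola has its vertex at Q = 54/6 = 9, where AVC = 262 - 54·9 + 3·9^2 = $19.
With P < min AVC ($6 < $19), every unit sold adds to the loss.
Best response: produce nothing and absorb the $587 fixed cost.

Shut down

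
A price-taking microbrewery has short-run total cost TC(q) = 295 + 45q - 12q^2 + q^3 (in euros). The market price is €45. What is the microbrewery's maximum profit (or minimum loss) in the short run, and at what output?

AVC = 45 - 12q + q^2 has its minimum €9 at q = 6; price €45 clears that bar, so the firm operates.
With MC = 45 - 24q + 3q^2, P = MC on the upward-sloping part at q* = 8.
TR = 45·8 = 360. TC = 295 + 104 = 399. Profit = 360 − 399 = -€39.
That loss of €39 beats the €295 the firm would lose by shutting down; producing recovers €256 of fixed cost.

Profit = -€39 at q = 8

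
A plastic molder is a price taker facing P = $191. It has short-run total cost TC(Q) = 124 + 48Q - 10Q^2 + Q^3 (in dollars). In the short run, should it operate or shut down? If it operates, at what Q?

Strip out fixed cost: VC = 48Q - 10Q^2 + Q^3. Then AVC = 48 - 10Q + Q^2 and MC = 48 - 20Q + 3Q^2.
The AVC parabola has its vertex at Q = 10/2 = 5, where AVC = 48 - 10·5 + 5^2 = $23.
Because $191 ≥ $23, revenue can cover variable cost; the firm operates.
Set P = MC: 191 = 48 - 20Q + 3Q^2 → -143 - 20Q + 3Q^2 = 0. The roots are Q = -13/3 and Q = 11; the profit-maximizing output is on the rising part of MC, so Q* = 11.
Check: AVC at Q = 11 is $59 ≤ P, so revenue covers variable cost.
Profit = P·Q − TC = 191·11 − 773 = $1328.

Produce at Q = 11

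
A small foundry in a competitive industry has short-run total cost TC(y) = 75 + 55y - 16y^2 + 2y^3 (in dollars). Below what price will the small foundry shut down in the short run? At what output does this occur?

$23 per unit, at y = 4

The firm shuts down when price falls below the minimum of average variable cost. AVC = VC/y = 55 - 16y + 2y^2.
At the minimum of AVC, MC = AVC. MC = 55 - 32y + 6y^2; setting MC = AVC gives 4y^2 - 16y = 0, so y = 4. min AVC = 23.
For P < $23 the firm produces nothing.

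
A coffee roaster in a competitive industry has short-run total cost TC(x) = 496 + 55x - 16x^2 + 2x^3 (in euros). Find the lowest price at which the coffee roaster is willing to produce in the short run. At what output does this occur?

€23 per unit, at x = 4

The firm shuts down when price falls below the minimum of average variable cost. AVC = VC/x = 55 - 16x + 2x^2.
dAVC/dx = -16 + 4x = 0 gives x = 4. min AVC = 55 - 16·4 + 2·4^2 = 23.
So the shutdown price is €23.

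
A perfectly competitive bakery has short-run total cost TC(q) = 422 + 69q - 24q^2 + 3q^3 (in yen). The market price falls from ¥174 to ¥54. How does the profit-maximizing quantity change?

Output falls from 7 to 5

AVC = 69 - 24q + 3q^2, minimized at q = 4 where min AVC = ¥21. MC = 69 - 48q + 9q^2.
With P = ¥174 above the shutdown price, P = MC gives q = 7.
At P = ¥54 ≥ min AVC, set P = MC: q = 5. The firm stays open but cuts output.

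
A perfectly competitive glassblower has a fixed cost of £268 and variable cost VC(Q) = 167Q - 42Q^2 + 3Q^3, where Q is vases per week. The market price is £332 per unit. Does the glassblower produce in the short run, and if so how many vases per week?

Variable cost is VC = 167Q - 42Q^2 + 3Q^3, so AVC = VC/Q = 167 - 42Q + 3Q^2 and MC = dTC/dQ = 167 - 84Q + 9Q^2.
AVC hits its minimum where MC = AVC, at Q = 7, giving min AVC = 167 - 42·7 + 3·7^2 = £20.
Since P = £332 ≥ min AVC = £20, price covers variable cost and the firm should produce.
Solving P = MC: -165 - 84Q + 9Q^2 = 0 ⇒ Q = -5/3 or 11. On the upward-sloping branch, Q* = 11.
Check: AVC at Q = 11 is £68 ≤ P, so revenue covers variable cost.
Profit = P·Q − TC = 332·11 − 1016 = £2636.

Produce at Q = 11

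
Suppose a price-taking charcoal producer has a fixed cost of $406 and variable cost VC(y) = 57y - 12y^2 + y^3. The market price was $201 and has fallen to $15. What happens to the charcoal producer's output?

Output falls from 12 to 0 (the firm shuts down)

AVC = 57 - 12y + y^2, minimized at y = 6 where min AVC = $21. MC = 57 - 24y + 3y^2.
With P = $201 above the shutdown price, P = MC gives y = 12.
At P = $15 < min AVC = $21, price no longer covers variable cost at any output, so the firm shuts down: y = 0.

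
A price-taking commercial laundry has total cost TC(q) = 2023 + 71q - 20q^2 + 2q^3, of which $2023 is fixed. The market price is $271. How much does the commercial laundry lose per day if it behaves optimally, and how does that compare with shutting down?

Profit = -$23 at q = 10

AVC = 71 - 20q + 2q^2; min AVC = $21 at q = 5. Since P = $271 ≥ min AVC, the firm produces.
With MC = 71 - 40q + 6q^2, P = MC on the upward-sloping part at q* = 10.
TR = 271·10 = 2710. TC = 2023 + 710 = 2733. Profit = 2710 − 2733 = -$23.
Shutting down would mean losing the fixed cost of $2023, so operating at a loss of $23 is better by $2000.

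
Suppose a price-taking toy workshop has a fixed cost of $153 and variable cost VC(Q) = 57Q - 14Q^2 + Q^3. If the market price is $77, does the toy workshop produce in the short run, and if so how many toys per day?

Variable cost is VC = 57Q - 14Q^2 + Q^3, so AVC = VC/Q = 57 - 14Q + Q^2 and MC = dTC/dQ = 57 - 28Q + 3Q^2.
AVC is minimized where dAVC/dQ = -14 + 2Q = 0, at Q = 7; min AVC = 57 - 14·7 + 7^2 = $8.
P = $77 exceeds min AVC = $8, so the firm stays open.
P = MC gives -20 - 28Q + 3Q^2 = 0, with roots -2/3 and 10. Take the larger (rising MC): Q* = 10.
Check: AVC at Q = 10 is $17 ≤ P, so revenue covers variable cost.
Profit = P·Q − TC = 77·10 − 323 = $447.

Produce at Q = 10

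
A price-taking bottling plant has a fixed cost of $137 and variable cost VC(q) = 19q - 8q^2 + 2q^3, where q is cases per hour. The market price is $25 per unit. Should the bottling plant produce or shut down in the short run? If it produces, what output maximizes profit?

Produce at q = 3

Strip out fixed cost: VC = 19q - 8q^2 + 2q^3. Then AVC = 19 - 8q + 2q^2 and MC = 19 - 16q + 6q^2.
The AVC parabola has its vertex at q = 8/4 = 2, where AVC = 19 - 8·2 + 2·2^2 = $11.
Because $25 ≥ $11, revenue can cover variable cost; the firm operates.
Set P = MC: 25 = 19 - 16q + 6q^2 → -6 - 16q + 6q^2 = 0. The roots are q = -1/3 and q = 3; the profit-maximizing output is on the rising part of MC, so q* = 3.
Check: AVC at q = 3 is $13 ≤ P, so revenue covers variable cost.
Profit = P·q − TC = 25·3 − 176 = -$101, a loss, but smaller than the $137 fixed cost the firm would lose by shutting down.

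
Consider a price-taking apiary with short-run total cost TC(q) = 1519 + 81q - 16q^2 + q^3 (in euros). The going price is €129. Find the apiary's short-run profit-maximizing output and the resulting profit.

Profit = -€367 at q = 12

AVC = 81 - 16q + q^2; min AVC = €17 at q = 8. Since P = €129 ≥ min AVC, the firm produces.
MC = 81 - 32q + 3q^2. Setting P = MC and taking the root on the rising branch gives q* = 12.
TR = 129·12 = 1548. TC = 1519 + 396 = 1915. Profit = 1548 − 1915 = -€367.
Shutting down would mean losing the fixed cost of €1519, so operating at a loss of €367 is better by €1152.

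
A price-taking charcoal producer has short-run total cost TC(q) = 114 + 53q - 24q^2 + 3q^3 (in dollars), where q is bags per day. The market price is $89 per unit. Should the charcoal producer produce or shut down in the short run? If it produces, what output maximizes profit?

Produce at q = 6

From TC, MC = TC'(q) = 53 - 48q + 9q^2 and AVC = VC/q = 53 - 24q + 3q^2.
AVC is minimized where dAVC/dq = -24 + 6q = 0, at q = 4; min AVC = 53 - 24·4 + 3·4^2 = $5.
Since P = $89 ≥ min AVC = $5, price covers variable cost and the firm should produce.
Solving P = MC: -36 - 48q + 9q^2 = 0 ⇒ q = -2/3 or 6. On the upward-sloping branch, q* = 6.
Check: AVC at q = 6 is $17 ≤ P, so revenue covers variable cost.
Profit = P·q − TC = 89·6 − 216 = $318.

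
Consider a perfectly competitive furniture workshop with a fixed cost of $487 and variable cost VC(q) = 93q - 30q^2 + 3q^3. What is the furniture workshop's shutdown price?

$18 per unit

The shutdown price is the minimum of AVC. VC = 93q - 30q^2 + 3q^3, so AVC = 93 - 30q + 3q^2.
At the minimum of AVC, MC = AVC. MC = 93 - 60q + 9q^2; setting MC = AVC gives 6q^2 - 30q = 0, so q = 5. min AVC = 18.
For P < $18 the firm produces nothing.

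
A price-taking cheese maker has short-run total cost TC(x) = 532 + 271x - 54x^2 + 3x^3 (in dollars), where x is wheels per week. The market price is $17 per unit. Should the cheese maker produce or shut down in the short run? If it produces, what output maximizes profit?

Shut down

Variable cost is VC = 271x - 54x^2 + 3x^3, so AVC = VC/x = 271 - 54x + 3x^2 and MC = dTC/dx = 271 - 108x + 9x^2.
The AVC parabola has its vertex at x = 54/6 = 9, where AVC = 271 - 54·9 + 3·9^2 = $28.
P = $17 lies below min AVC = $28; no output level covers variable cost.
The firm minimizes its loss by shutting down and losing only its fixed cost of $532.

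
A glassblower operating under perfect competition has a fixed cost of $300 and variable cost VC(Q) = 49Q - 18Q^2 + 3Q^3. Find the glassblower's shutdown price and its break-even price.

Shutdown price = $22; break-even price = $94

Shutdown price = min AVC. AVC = 49 - 18Q + 3Q^2, with vertex at Q = 3 and minimum $22.
ATC = 300/Q + 49 - 18Q + 3Q^2. Setting dATC/dQ = −300/Q^2 − 18 + 6Q = 0 gives Q = 5 (since 6·5^3 − 18·5^2 = 300).
min ATC = 300/5 + 49 − 18·5 + 3·5^2 = $94. That is the break-even price.
Between these two prices the firm operates at a loss; above $94 it earns a profit.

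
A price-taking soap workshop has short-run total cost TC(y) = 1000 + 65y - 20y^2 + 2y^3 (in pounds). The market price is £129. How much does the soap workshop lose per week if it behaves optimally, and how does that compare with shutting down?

Profit = -£232 at y = 8

AVC = 65 - 20y + 2y^2; min AVC = £15 at y = 5. Since P = £129 ≥ min AVC, the firm produces.
MC = 65 - 40y + 6y^2. Setting P = MC and taking the root on the rising branch gives y* = 8.
TR = 129·8 = 1032. TC = 1000 + 264 = 1264. Profit = 1032 − 1264 = -£232.
Shutting down would mean losing the fixed cost of £1000, so operating at a loss of £232 is better by £768.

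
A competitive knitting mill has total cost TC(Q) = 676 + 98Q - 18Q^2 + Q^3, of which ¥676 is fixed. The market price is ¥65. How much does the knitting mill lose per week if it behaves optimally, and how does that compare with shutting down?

AVC = 98 - 18Q + Q^2; min AVC = ¥17 at Q = 9. Since P = ¥65 ≥ min AVC, the firm produces.
With MC = 98 - 36Q + 3Q^2, P = MC on the upward-sloping part at Q* = 11.
TR = 65·11 = 715. TC = 676 + 231 = 907. Profit = 715 − 907 = -¥192.
That loss of ¥192 beats the ¥676 the firm would lose by shutting down; producing recovers ¥484 of fixed cost.

Profit = -¥192 at Q = 11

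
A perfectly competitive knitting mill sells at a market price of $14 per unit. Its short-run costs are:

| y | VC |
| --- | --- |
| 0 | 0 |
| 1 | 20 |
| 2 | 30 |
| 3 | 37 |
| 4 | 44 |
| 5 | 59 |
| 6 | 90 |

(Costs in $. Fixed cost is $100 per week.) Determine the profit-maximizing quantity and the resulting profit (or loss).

Tabulate TR − TC: y=0: -100; y=1: -106; y=2: -102; y=3: -95; y=4: -88; y=5: -89; y=6: -106.
Profit is maximized at y = 4. AVC there is 44/4 = $11 ≤ P, so producing beats shutting down (which would give -$100).

y = 4; profit = -$88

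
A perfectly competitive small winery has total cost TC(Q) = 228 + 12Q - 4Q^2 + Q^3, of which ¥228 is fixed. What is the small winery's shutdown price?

¥8 per unit

The firm shuts down when price falls below the minimum of average variable cost. AVC = VC/Q = 12 - 4Q + Q^2.
At the minimum of AVC, MC = AVC. MC = 12 - 8Q + 3Q^2; setting MC = AVC gives 2Q^2 - 4Q = 0, so Q = 2. min AVC = 8.
So the shutdown price is ¥8.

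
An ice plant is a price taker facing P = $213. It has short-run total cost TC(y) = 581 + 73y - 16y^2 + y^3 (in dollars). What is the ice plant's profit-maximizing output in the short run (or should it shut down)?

Produce at y = 14

Variable cost is VC = 73y - 16y^2 + y^3, so AVC = VC/y = 73 - 16y + y^2 and MC = dTC/dy = 73 - 32y + 3y^2.
AVC is minimized where dAVC/dy = -16 + 2y = 0, at y = 8; min AVC = 73 - 16·8 + 8^2 = $9.
P = $213 exceeds min AVC = $9, so the firm stays open.
Set P = MC: 213 = 73 - 32y + 3y^2 → -140 - 32y + 3y^2 = 0. The roots are y = -10/3 and y = 14; the profit-maximizing output is on the rising part of MC, so y* = 14.
Check: AVC at y = 14 is $45 ≤ P, so revenue covers variable cost.
Profit = P·y − TC = 213·14 − 1211 = $1771.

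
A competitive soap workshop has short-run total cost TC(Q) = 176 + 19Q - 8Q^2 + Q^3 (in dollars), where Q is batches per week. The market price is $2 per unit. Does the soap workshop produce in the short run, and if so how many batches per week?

Shut down

Strip out fixed cost: VC = 19Q - 8Q^2 + Q^3. Then AVC = 19 - 8Q + Q^2 and MC = 19 - 16Q + 3Q^2.
AVC is minimized where dAVC/dQ = -8 + 2Q = 0, at Q = 4; min AVC = 19 - 8·4 + 4^2 = $3.
Since P = $2 < min AVC = $3, price fails to cover variable cost at any output.
Best response: produce nothing and absorb the $176 fixed cost.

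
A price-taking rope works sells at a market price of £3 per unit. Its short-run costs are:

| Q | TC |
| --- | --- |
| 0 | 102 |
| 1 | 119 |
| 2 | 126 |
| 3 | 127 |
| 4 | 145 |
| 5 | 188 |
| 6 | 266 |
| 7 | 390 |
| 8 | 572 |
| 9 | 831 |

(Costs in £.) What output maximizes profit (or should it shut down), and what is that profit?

Profit at each row (π = 3Q − TC): Q=0: -102; Q=1: -116; Q=2: -120; Q=3: -118; Q=4: -133; Q=5: -173; Q=6: -248; Q=7: -369; Q=8: -548; Q=9: -804.
Profit is highest at Q = 0. Equivalently, the lowest AVC in the table is 25/3 ≈ £8.33 at Q = 3, and P = £3 falls below it — price never covers variable cost, so the firm shuts down and loses only its fixed cost.

Q = 0 (shut down); profit = -£102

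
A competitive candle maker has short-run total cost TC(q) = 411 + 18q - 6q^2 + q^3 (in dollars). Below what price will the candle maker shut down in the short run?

$9 per unit

The firm shuts down when price falls below the minimum of average variable cost. AVC = VC/q = 18 - 6q + q^2.
dAVC/dq = -6 + 2q = 0 gives q = 3. min AVC = 18 - 6·3 + 3^2 = 9.
So the shutdown price is $9.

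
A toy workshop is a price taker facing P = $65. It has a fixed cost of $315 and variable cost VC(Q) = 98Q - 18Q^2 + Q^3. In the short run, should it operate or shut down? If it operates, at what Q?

Strip out fixed cost: VC = 98Q - 18Q^2 + Q^3. Then AVC = 98 - 18Q + Q^2 and MC = 98 - 36Q + 3Q^2.
The AVC parabola has its vertex at Q = 18/2 = 9, where AVC = 98 - 18·9 + 9^2 = $17.
P = $65 exceeds min AVC = $17, so the firm stays open.
P = MC gives 33 - 36Q + 3Q^2 = 0, with roots 1 and 11. Take the larger (rising MC): Q* = 11.
Check: AVC at Q = 11 is $21 ≤ P, so revenue covers variable cost.
Profit = P·Q − TC = 65·11 − 546 = $169.

Produce at Q = 11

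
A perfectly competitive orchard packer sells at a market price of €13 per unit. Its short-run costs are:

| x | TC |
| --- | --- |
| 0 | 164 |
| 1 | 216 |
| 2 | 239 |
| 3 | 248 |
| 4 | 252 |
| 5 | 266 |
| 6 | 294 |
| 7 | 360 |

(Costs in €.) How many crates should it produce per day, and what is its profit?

x = 0 (shut down); profit = -€164

Tabulate TR − TC: x=0: -164; x=1: -203; x=2: -213; x=3: -209; x=4: -200; x=5: -201; x=6: -216; x=7: -269.
Profit is highest at x = 0. Equivalently, the lowest AVC in the table is 102/5 ≈ €20.40 at x = 5, and P = €13 falls below it — price never covers variable cost, so the firm shuts down and loses only its fixed cost.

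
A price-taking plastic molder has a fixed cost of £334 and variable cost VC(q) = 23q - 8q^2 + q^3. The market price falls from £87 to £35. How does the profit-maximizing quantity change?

Output falls from 8 to 6

MC = 23 - 16q + 3q^2; the shutdown threshold is min AVC = £7 (at q = 4).
With P = £87 above the shutdown price, P = MC gives q = 8.
At P = £35 ≥ min AVC, set P = MC: q = 6. The firm stays open but cuts output.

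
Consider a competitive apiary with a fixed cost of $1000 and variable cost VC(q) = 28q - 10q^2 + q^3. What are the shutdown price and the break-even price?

Shutdown price = min AVC. AVC = 28 - 10q + q^2, with vertex at q = 5 and minimum $3.
ATC = 1000/q + 28 - 10q + q^2. Setting dATC/dq = −1000/q^2 − 10 + 2q = 0 gives q = 10 (since 2·10^3 − 10·10^2 = 1000).
min ATC = 1000/10 + 28 − 10·10 + 10^2 = $128. That is the break-even price.
For $3 ≤ P < $128 the firm produces at a loss; below $3 it shuts down.

Shutdown price = $3; break-even price = $128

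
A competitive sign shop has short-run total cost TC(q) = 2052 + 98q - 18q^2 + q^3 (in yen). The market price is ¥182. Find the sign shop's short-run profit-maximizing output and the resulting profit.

AVC = 98 - 18q + q^2; min AVC = ¥17 at q = 9. Since P = ¥182 ≥ min AVC, the firm produces.
MC = 98 - 36q + 3q^2. Setting P = MC and taking the root on the rising branch gives q* = 14.
TR = 182·14 = 2548. TC = 2052 + 588 = 2640. Profit = 2548 − 2640 = -¥92.
By producing, the firm covers all variable cost plus ¥1960 of fixed cost; shutting down would lose the full ¥2052.

Profit = -¥92 at q = 14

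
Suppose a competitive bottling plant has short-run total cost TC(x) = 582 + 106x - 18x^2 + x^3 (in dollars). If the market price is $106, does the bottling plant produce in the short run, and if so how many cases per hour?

Variable cost is VC = 106x - 18x^2 + x^3, so AVC = VC/x = 106 - 18x + x^2 and MC = dTC/dx = 106 - 36x + 3x^2.
AVC is minimized where dAVC/dx = -18 + 2x = 0, at x = 9; min AVC = 106 - 18·9 + 9^2 = $25.
Since P = $106 ≥ min AVC = $25, price covers variable cost and the firm should produce.
P = MC gives -36x + 3x^2 = 0, with roots 0 and 12. Take the larger (rising MC): x* = 12.
Check: AVC at x = 12 is $34 ≤ P, so revenue covers variable cost.
Profit = P·x − TC = 106·12 − 990 = $282.

Produce at x = 12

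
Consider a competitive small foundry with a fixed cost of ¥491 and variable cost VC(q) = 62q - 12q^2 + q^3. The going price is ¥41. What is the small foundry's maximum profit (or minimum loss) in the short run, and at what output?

Profit = -¥393 at q = 7

AVC = 62 - 12q + q^2 has its minimum ¥26 at q = 6; price ¥41 clears that bar, so the firm operates.
With MC = 62 - 24q + 3q^2, P = MC on the upward-sloping part at q* = 7.
TR = 41·7 = 287. TC = 491 + 189 = 680. Profit = 287 − 680 = -¥393.
That loss of ¥393 beats the ¥491 the firm would lose by shutting down; producing recovers ¥98 of fixed cost.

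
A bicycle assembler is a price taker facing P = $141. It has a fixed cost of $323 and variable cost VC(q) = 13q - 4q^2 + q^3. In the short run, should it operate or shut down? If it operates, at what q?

Produce at q = 8

Strip out fixed cost: VC = 13q - 4q^2 + q^3. Then AVC = 13 - 4q + q^2 and MC = 13 - 8q + 3q^2.
AVC hits its minimum where MC = AVC, at q = 2, giving min AVC = 13 - 4·2 + 2^2 = $9.
Because $141 ≥ $9, revenue can cover variable cost; the firm operates.
Solving P = MC: -128 - 8q + 3q^2 = 0 ⇒ q = -16/3 or 8. On the upward-sloping branch, q* = 8.
Check: AVC at q = 8 is $45 ≤ P, so revenue covers variable cost.
Profit = P·q − TC = 141·8 − 683 = $445.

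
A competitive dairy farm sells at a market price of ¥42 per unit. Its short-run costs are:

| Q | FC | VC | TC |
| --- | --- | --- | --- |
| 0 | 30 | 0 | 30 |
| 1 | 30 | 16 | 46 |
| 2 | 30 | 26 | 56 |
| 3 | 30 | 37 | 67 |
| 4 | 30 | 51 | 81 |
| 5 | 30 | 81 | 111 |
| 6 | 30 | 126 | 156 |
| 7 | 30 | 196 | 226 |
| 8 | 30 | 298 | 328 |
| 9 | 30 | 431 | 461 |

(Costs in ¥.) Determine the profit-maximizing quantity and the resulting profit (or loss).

Compute π = P·Q − TC at each output: Q=0: -30; Q=1: -4; Q=2: 28; Q=3: 59; Q=4: 87; Q=5: 99; Q=6: 96; Q=7: 68; Q=8: 8; Q=9: -83.
Profit is maximized at Q = 5. AVC there is 81/5 = ¥16.20 ≤ P, so producing beats shutting down (which would give -¥30).

Q = 5; profit = ¥99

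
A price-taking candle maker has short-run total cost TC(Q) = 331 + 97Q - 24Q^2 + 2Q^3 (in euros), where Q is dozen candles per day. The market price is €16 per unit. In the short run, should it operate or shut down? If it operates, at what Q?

Strip out fixed cost: VC = 97Q - 24Q^2 + 2Q^3. Then AVC = 97 - 24Q + 2Q^2 and MC = 97 - 48Q + 6Q^2.
AVC is minimized where dAVC/dQ = -24 + 4Q = 0, at Q = 6; min AVC = 97 - 24·6 + 2·6^2 = €25.
With P < min AVC (€16 < €25), every unit sold adds to the loss.
Best response: produce nothing and absorb the €331 fixed cost.

Shut down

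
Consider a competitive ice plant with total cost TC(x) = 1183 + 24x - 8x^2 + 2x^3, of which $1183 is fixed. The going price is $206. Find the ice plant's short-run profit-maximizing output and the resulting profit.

AVC = 24 - 8x + 2x^2; min AVC = $16 at x = 2. Since P = $206 ≥ min AVC, the firm produces.
With MC = 24 - 16x + 6x^2, P = MC on the upward-sloping part at x* = 7.
TR = 206·7 = 1442. TC = 1183 + 462 = 1645. Profit = 1442 − 1645 = -$203.
By producing, the firm covers all variable cost plus $980 of fixed cost; shutting down would lose the full $1183.

Profit = -$203 at x = 7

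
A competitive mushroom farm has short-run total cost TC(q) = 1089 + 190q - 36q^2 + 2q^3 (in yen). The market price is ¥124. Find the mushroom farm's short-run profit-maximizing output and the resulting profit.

AVC = 190 - 36q + 2q^2; min AVC = ¥28 at q = 9. Since P = ¥124 ≥ min AVC, the firm produces.
MC = 190 - 72q + 6q^2. Setting P = MC and taking the root on the rising branch gives q* = 11.
TR = 124·11 = 1364. TC = 1089 + 396 = 1485. Profit = 1364 − 1485 = -¥121.
By producing, the firm covers all variable cost plus ¥968 of fixed cost; shutting down would lose the full ¥1089.

Profit = -¥121 at q = 11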